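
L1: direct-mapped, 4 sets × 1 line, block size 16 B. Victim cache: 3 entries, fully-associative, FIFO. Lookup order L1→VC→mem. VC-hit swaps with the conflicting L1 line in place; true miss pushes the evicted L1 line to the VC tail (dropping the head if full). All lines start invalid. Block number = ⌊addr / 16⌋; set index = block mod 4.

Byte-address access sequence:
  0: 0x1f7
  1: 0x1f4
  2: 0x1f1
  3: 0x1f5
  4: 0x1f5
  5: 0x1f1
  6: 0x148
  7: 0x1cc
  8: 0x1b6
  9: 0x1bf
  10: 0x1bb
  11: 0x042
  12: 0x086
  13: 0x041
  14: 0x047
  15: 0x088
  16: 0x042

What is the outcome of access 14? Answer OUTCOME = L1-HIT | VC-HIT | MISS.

0: 0x1f7 (blk 31, set 3) → MISS  vc=[]
1: 0x1f4 (blk 31, set 3) → L1-HIT  vc=[]
2: 0x1f1 (blk 31, set 3) → L1-HIT  vc=[]
3: 0x1f5 (blk 31, set 3) → L1-HIT  vc=[]
4: 0x1f5 (blk 31, set 3) → L1-HIT  vc=[]
5: 0x1f1 (blk 31, set 3) → L1-HIT  vc=[]
6: 0x148 (blk 20, set 0) → MISS  vc=[]
7: 0x1cc (blk 28, set 0) → MISS  vc=[20]
8: 0x1b6 (blk 27, set 3) → MISS  vc=[20, 31]
9: 0x1bf (blk 27, set 3) → L1-HIT  vc=[20, 31]
10: 0x1bb (blk 27, set 3) → L1-HIT  vc=[20, 31]
11: 0x42 (blk 4, set 0) → MISS  vc=[20, 31, 28]
12: 0x86 (blk 8, set 0) → MISS  vc=[31, 28, 4]
13: 0x41 (blk 4, set 0) → VC-HIT  vc=[31, 28, 8]
14: 0x47 (blk 4, set 0) → L1-HIT  vc=[31, 28, 8]
15: 0x88 (blk 8, set 0) → VC-HIT  vc=[31, 28, 4]
16: 0x42 (blk 4, set 0) → VC-HIT  vc=[31, 28, 8]

OUTCOME = L1-HIT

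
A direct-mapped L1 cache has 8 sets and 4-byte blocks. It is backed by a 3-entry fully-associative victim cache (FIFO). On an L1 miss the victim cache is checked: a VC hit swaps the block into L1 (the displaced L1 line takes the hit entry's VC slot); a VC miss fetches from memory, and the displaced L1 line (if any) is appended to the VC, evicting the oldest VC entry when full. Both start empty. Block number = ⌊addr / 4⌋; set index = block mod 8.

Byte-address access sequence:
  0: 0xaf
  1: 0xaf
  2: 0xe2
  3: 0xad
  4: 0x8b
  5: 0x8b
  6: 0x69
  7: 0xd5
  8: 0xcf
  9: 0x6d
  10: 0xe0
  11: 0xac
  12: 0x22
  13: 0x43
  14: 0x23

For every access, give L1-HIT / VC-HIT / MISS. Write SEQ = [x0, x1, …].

0: 0xaf (blk 43, set 3) → MISS  vc=[]
1: 0xaf (blk 43, set 3) → L1-HIT  vc=[]
2: 0xe2 (blk 56, set 0) → MISS  vc=[]
3: 0xad (blk 43, set 3) → L1-HIT  vc=[]
4: 0x8b (blk 34, set 2) → MISS  vc=[]
5: 0x8b (blk 34, set 2) → L1-HIT  vc=[]
6: 0x69 (blk 26, set 2) → MISS  vc=[34]
7: 0xd5 (blk 53, set 5) → MISS  vc=[34]
8: 0xcf (blk 51, set 3) → MISS  vc=[34, 43]
9: 0x6d (blk 27, set 3) → MISS  vc=[34, 43, 51]
10: 0xe0 (blk 56, set 0) → L1-HIT  vc=[34, 43, 51]
11: 0xac (blk 43, set 3) → VC-HIT  vc=[34, 27, 51]
12: 0x22 (blk 8, set 0) → MISS  vc=[27, 51, 56]
13: 0x43 (blk 16, set 0) → MISS  vc=[51, 56, 8]
14: 0x23 (blk 8, set 0) → VC-HIT  vc=[51, 56, 16]

SEQ = [MISS, L1-HIT, MISS, L1-HIT, MISS, L1-HIT, MISS, MISS, MISS, MISS, L1-HIT, VC-HIT, MISS, MISS, VC-HIT]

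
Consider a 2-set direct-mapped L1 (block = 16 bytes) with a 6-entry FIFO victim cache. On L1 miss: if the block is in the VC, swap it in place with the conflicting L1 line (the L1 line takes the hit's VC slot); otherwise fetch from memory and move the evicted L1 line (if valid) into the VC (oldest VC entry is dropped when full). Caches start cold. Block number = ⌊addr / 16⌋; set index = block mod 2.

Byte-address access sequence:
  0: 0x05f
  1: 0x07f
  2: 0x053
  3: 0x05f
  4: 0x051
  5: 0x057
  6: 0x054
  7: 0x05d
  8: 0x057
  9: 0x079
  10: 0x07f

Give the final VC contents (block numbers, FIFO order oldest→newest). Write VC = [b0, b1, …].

VC = [5]

0: 0x5f (blk 5, set 1) → MISS  vc=[]
1: 0x7f (blk 7, set 1) → MISS  vc=[5]
2: 0x53 (blk 5, set 1) → VC-HIT  vc=[7]
3: 0x5f (blk 5, set 1) → L1-HIT  vc=[7]
4: 0x51 (blk 5, set 1) → L1-HIT  vc=[7]
5: 0x57 (blk 5, set 1) → L1-HIT  vc=[7]
6: 0x54 (blk 5, set 1) → L1-HIT  vc=[7]
7: 0x5d (blk 5, set 1) → L1-HIT  vc=[7]
8: 0x57 (blk 5, set 1) → L1-HIT  vc=[7]
9: 0x79 (blk 7, set 1) → VC-HIT  vc=[5]
10: 0x7f (blk 7, set 1) → L1-HIT  vc=[5]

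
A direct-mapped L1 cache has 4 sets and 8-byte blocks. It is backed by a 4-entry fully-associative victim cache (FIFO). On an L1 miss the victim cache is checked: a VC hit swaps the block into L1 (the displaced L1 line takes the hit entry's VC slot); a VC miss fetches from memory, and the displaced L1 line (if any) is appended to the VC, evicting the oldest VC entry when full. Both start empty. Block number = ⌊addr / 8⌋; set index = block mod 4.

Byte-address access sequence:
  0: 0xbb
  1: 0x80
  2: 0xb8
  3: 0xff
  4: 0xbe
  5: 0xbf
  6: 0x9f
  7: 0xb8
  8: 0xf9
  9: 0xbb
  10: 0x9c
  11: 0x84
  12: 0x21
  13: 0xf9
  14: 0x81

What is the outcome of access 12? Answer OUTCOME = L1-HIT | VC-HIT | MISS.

OUTCOME = MISS

0: 0xbb (blk 23, set 3) → MISS  vc=[]
1: 0x80 (blk 16, set 0) → MISS  vc=[]
2: 0xb8 (blk 23, set 3) → L1-HIT  vc=[]
3: 0xff (blk 31, set 3) → MISS  vc=[23]
4: 0xbe (blk 23, set 3) → VC-HIT  vc=[31]
5: 0xbf (blk 23, set 3) → L1-HIT  vc=[31]
6: 0x9f (blk 19, set 3) → MISS  vc=[31, 23]
7: 0xb8 (blk 23, set 3) → VC-HIT  vc=[31, 19]
8: 0xf9 (blk 31, set 3) → VC-HIT  vc=[23, 19]
9: 0xbb (blk 23, set 3) → VC-HIT  vc=[31, 19]
10: 0x9c (blk 19, set 3) → VC-HIT  vc=[31, 23]
11: 0x84 (blk 16, set 0) → L1-HIT  vc=[31, 23]
12: 0x21 (blk 4, set 0) → MISS  vc=[31, 23, 16]
13: 0xf9 (blk 31, set 3) → VC-HIT  vc=[19, 23, 16]
14: 0x81 (blk 16, set 0) → VC-HIT  vc=[19, 23, 4]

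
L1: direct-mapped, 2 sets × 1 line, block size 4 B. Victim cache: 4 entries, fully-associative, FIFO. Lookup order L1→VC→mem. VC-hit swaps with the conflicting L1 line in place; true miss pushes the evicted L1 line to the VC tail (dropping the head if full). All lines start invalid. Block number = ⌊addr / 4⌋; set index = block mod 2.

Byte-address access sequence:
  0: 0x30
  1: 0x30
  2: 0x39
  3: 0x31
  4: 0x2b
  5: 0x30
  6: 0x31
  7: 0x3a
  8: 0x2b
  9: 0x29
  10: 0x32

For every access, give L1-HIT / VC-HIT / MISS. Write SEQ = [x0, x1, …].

#0 0x30→b12/s0 MISS; vc=[]
#1 0x30→b12/s0 L1-HIT; vc=[]
#2 0x39→b14/s0 MISS; vc=[12]
#3 0x31→b12/s0 VC-HIT; vc=[14]
#4 0x2b→b10/s0 MISS; vc=[14,12]
#5 0x30→b12/s0 VC-HIT; vc=[14,10]
#6 0x31→b12/s0 L1-HIT; vc=[14,10]
#7 0x3a→b14/s0 VC-HIT; vc=[12,10]
#8 0x2b→b10/s0 VC-HIT; vc=[12,14]
#9 0x29→b10/s0 L1-HIT; vc=[12,14]
#10 0x32→b12/s0 VC-HIT; vc=[10,14]

SEQ = [MISS, L1-HIT, MISS, VC-HIT, MISS, VC-HIT, L1-HIT, VC-HIT, VC-HIT, L1-HIT, VC-HIT]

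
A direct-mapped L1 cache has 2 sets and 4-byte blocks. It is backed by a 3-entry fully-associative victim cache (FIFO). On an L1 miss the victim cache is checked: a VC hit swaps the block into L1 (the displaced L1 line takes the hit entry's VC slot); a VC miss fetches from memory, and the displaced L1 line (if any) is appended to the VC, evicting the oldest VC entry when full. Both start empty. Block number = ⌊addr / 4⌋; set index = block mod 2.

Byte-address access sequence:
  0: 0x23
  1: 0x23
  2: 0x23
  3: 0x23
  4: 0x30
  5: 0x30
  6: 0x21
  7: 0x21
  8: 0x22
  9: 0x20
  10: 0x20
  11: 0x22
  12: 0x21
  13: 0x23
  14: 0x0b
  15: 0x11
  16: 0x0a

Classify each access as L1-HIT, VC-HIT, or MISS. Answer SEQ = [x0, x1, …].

0: 0x23 (blk 8, set 0) → MISS  vc=[]
1: 0x23 (blk 8, set 0) → L1-HIT  vc=[]
2: 0x23 (blk 8, set 0) → L1-HIT  vc=[]
3: 0x23 (blk 8, set 0) → L1-HIT  vc=[]
4: 0x30 (blk 12, set 0) → MISS  vc=[8]
5: 0x30 (blk 12, set 0) → L1-HIT  vc=[8]
6: 0x21 (blk 8, set 0) → VC-HIT  vc=[12]
7: 0x21 (blk 8, set 0) → L1-HIT  vc=[12]
8: 0x22 (blk 8, set 0) → L1-HIT  vc=[12]
9: 0x20 (blk 8, set 0) → L1-HIT  vc=[12]
10: 0x20 (blk 8, set 0) → L1-HIT  vc=[12]
11: 0x22 (blk 8, set 0) → L1-HIT  vc=[12]
12: 0x21 (blk 8, set 0) → L1-HIT  vc=[12]
13: 0x23 (blk 8, set 0) → L1-HIT  vc=[12]
14: 0xb (blk 2, set 0) → MISS  vc=[12, 8]
15: 0x11 (blk 4, set 0) → MISS  vc=[12, 8, 2]
16: 0xa (blk 2, set 0) → VC-HIT  vc=[12, 8, 4]

SEQ = [MISS, L1-HIT, L1-HIT, L1-HIT, MISS, L1-HIT, VC-HIT, L1-HIT, L1-HIT, L1-HIT, L1-HIT, L1-HIT, L1-HIT, L1-HIT, MISS, MISS, VC-HIT]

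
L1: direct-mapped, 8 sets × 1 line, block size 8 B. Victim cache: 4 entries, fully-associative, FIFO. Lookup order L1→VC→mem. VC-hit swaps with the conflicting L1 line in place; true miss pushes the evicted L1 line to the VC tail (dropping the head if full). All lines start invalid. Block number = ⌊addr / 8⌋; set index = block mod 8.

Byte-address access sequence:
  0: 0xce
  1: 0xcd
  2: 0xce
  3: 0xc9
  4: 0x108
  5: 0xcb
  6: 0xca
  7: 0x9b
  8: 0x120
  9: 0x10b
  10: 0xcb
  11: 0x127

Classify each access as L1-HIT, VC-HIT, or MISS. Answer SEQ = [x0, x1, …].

0: 0xce (blk 25, set 1) → MISS  vc=[]
1: 0xcd (blk 25, set 1) → L1-HIT  vc=[]
2: 0xce (blk 25, set 1) → L1-HIT  vc=[]
3: 0xc9 (blk 25, set 1) → L1-HIT  vc=[]
4: 0x108 (blk 33, set 1) → MISS  vc=[25]
5: 0xcb (blk 25, set 1) → VC-HIT  vc=[33]
6: 0xca (blk 25, set 1) → L1-HIT  vc=[33]
7: 0x9b (blk 19, set 3) → MISS  vc=[33]
8: 0x120 (blk 36, set 4) → MISS  vc=[33]
9: 0x10b (blk 33, set 1) → VC-HIT  vc=[25]
10: 0xcb (blk 25, set 1) → VC-HIT  vc=[33]
11: 0x127 (blk 36, set 4) → L1-HIT  vc=[33]

SEQ = [MISS, L1-HIT, L1-HIT, L1-HIT, MISS, VC-HIT, L1-HIT, MISS, MISS, VC-HIT, VC-HIT, L1-HIT]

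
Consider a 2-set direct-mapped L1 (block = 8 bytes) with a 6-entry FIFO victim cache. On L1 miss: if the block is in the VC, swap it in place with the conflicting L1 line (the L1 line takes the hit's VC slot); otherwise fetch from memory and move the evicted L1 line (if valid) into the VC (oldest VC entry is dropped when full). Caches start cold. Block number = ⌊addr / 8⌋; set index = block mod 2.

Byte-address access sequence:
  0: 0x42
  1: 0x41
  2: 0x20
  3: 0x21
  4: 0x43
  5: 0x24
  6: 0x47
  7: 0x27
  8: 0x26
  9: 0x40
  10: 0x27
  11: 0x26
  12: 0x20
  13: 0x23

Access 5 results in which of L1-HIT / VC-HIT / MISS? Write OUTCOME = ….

0: 0x42 (blk 8, set 0) → MISS  vc=[]
1: 0x41 (blk 8, set 0) → L1-HIT  vc=[]
2: 0x20 (blk 4, set 0) → MISS  vc=[8]
3: 0x21 (blk 4, set 0) → L1-HIT  vc=[8]
4: 0x43 (blk 8, set 0) → VC-HIT  vc=[4]
5: 0x24 (blk 4, set 0) → VC-HIT  vc=[8]
6: 0x47 (blk 8, set 0) → VC-HIT  vc=[4]
7: 0x27 (blk 4, set 0) → VC-HIT  vc=[8]
8: 0x26 (blk 4, set 0) → L1-HIT  vc=[8]
9: 0x40 (blk 8, set 0) → VC-HIT  vc=[4]
10: 0x27 (blk 4, set 0) → VC-HIT  vc=[8]
11: 0x26 (blk 4, set 0) → L1-HIT  vc=[8]
12: 0x20 (blk 4, set 0) → L1-HIT  vc=[8]
13: 0x23 (blk 4, set 0) → L1-HIT  vc=[8]

OUTCOME = VC-HIT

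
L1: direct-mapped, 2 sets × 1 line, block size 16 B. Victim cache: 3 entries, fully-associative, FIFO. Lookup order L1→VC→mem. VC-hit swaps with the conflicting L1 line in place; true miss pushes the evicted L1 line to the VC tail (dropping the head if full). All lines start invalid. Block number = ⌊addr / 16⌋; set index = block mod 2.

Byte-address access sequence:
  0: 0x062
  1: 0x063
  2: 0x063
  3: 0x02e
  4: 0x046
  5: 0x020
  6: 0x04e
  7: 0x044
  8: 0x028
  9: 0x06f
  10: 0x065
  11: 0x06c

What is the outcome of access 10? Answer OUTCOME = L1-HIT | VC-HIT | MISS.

#0 0x62→b6/s0 MISS; vc=[]
#1 0x63→b6/s0 L1-HIT; vc=[]
#2 0x63→b6/s0 L1-HIT; vc=[]
#3 0x2e→b2/s0 MISS; vc=[6]
#4 0x46→b4/s0 MISS; vc=[6,2]
#5 0x20→b2/s0 VC-HIT; vc=[6,4]
#6 0x4e→b4/s0 VC-HIT; vc=[6,2]
#7 0x44→b4/s0 L1-HIT; vc=[6,2]
#8 0x28→b2/s0 VC-HIT; vc=[6,4]
#9 0x6f→b6/s0 VC-HIT; vc=[2,4]
#10 0x65→b6/s0 L1-HIT; vc=[2,4]
#11 0x6c→b6/s0 L1-HIT; vc=[2,4]

OUTCOME = L1-HIT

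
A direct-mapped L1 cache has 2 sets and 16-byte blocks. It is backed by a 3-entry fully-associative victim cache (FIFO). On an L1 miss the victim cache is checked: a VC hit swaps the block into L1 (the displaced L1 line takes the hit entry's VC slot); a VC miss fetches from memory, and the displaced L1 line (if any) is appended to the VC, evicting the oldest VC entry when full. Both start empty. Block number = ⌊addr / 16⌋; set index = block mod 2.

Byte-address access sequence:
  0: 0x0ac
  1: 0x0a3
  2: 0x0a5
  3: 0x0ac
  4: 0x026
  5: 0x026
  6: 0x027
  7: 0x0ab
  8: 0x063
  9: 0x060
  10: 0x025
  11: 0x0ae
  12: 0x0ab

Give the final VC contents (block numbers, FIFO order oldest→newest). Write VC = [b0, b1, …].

VC = [6, 2]

  [0] addr=0xac blk=10 s=0: MISS | VC []
  [1] addr=0xa3 blk=10 s=0: L1-HIT | VC []
  [2] addr=0xa5 blk=10 s=0: L1-HIT | VC []
  [3] addr=0xac blk=10 s=0: L1-HIT | VC []
  [4] addr=0x26 blk=2 s=0: MISS | VC [10]
  [5] addr=0x26 blk=2 s=0: L1-HIT | VC [10]
  [6] addr=0x27 blk=2 s=0: L1-HIT | VC [10]
  [7] addr=0xab blk=10 s=0: VC-HIT | VC [2]
  [8] addr=0x63 blk=6 s=0: MISS | VC [2, 10]
  [9] addr=0x60 blk=6 s=0: L1-HIT | VC [2, 10]
  [10] addr=0x25 blk=2 s=0: VC-HIT | VC [6, 10]
  [11] addr=0xae blk=10 s=0: VC-HIT | VC [6, 2]
  [12] addr=0xab blk=10 s=0: L1-HIT | VC [6, 2]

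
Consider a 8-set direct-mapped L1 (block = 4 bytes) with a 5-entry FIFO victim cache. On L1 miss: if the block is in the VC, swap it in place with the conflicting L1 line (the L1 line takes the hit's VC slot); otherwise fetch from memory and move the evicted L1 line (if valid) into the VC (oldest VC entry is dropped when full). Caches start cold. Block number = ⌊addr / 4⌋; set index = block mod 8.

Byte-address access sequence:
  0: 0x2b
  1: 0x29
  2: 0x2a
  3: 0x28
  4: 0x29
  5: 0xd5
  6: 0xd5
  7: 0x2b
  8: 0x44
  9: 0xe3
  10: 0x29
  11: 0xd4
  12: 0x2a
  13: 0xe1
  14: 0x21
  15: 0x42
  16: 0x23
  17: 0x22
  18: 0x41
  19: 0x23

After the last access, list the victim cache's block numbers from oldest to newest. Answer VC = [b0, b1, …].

VC = [56, 16]

0: 0x2b (blk 10, set 2) → MISS  vc=[]
1: 0x29 (blk 10, set 2) → L1-HIT  vc=[]
2: 0x2a (blk 10, set 2) → L1-HIT  vc=[]
3: 0x28 (blk 10, set 2) → L1-HIT  vc=[]
4: 0x29 (blk 10, set 2) → L1-HIT  vc=[]
5: 0xd5 (blk 53, set 5) → MISS  vc=[]
6: 0xd5 (blk 53, set 5) → L1-HIT  vc=[]
7: 0x2b (blk 10, set 2) → L1-HIT  vc=[]
8: 0x44 (blk 17, set 1) → MISS  vc=[]
9: 0xe3 (blk 56, set 0) → MISS  vc=[]
10: 0x29 (blk 10, set 2) → L1-HIT  vc=[]
11: 0xd4 (blk 53, set 5) → L1-HIT  vc=[]
12: 0x2a (blk 10, set 2) → L1-HIT  vc=[]
13: 0xe1 (blk 56, set 0) → L1-HIT  vc=[]
14: 0x21 (blk 8, set 0) → MISS  vc=[56]
15: 0x42 (blk 16, set 0) → MISS  vc=[56, 8]
16: 0x23 (blk 8, set 0) → VC-HIT  vc=[56, 16]
17: 0x22 (blk 8, set 0) → L1-HIT  vc=[56, 16]
18: 0x41 (blk 16, set 0) → VC-HIT  vc=[56, 8]
19: 0x23 (blk 8, set 0) → VC-HIT  vc=[56, 16]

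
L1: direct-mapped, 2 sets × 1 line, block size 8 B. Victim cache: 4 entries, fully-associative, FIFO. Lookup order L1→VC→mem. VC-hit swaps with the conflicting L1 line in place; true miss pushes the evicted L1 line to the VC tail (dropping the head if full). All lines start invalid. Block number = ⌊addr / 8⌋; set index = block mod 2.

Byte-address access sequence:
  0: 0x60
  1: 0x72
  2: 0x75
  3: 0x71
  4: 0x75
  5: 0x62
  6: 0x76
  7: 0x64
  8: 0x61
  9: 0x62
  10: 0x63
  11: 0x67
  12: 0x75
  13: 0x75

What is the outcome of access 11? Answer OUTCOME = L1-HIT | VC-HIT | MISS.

  [0] addr=0x60 blk=12 s=0: MISS | VC []
  [1] addr=0x72 blk=14 s=0: MISS | VC [12]
  [2] addr=0x75 blk=14 s=0: L1-HIT | VC [12]
  [3] addr=0x71 blk=14 s=0: L1-HIT | VC [12]
  [4] addr=0x75 blk=14 s=0: L1-HIT | VC [12]
  [5] addr=0x62 blk=12 s=0: VC-HIT | VC [14]
  [6] addr=0x76 blk=14 s=0: VC-HIT | VC [12]
  [7] addr=0x64 blk=12 s=0: VC-HIT | VC [14]
  [8] addr=0x61 blk=12 s=0: L1-HIT | VC [14]
  [9] addr=0x62 blk=12 s=0: L1-HIT | VC [14]
  [10] addr=0x63 blk=12 s=0: L1-HIT | VC [14]
  [11] addr=0x67 blk=12 s=0: L1-HIT | VC [14]
  [12] addr=0x75 blk=14 s=0: VC-HIT | VC [12]
  [13] addr=0x75 blk=14 s=0: L1-HIT | VC [12]

OUTCOME = L1-HIT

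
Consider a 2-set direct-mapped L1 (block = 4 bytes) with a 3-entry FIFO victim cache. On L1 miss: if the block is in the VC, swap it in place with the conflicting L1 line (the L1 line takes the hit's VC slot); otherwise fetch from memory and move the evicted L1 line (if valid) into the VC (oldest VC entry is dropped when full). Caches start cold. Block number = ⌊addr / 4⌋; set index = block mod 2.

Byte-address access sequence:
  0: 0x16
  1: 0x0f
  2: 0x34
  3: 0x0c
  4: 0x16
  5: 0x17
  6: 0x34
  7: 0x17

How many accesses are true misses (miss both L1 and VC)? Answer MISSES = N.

  [0] addr=0x16 blk=5 s=1: MISS | VC []
  [1] addr=0xf blk=3 s=1: MISS | VC [5]
  [2] addr=0x34 blk=13 s=1: MISS | VC [5, 3]
  [3] addr=0xc blk=3 s=1: VC-HIT | VC [5, 13]
  [4] addr=0x16 blk=5 s=1: VC-HIT | VC [3, 13]
  [5] addr=0x17 blk=5 s=1: L1-HIT | VC [3, 13]
  [6] addr=0x34 blk=13 s=1: VC-HIT | VC [3, 5]
  [7] addr=0x17 blk=5 s=1: VC-HIT | VC [3, 13]

MISSES = 3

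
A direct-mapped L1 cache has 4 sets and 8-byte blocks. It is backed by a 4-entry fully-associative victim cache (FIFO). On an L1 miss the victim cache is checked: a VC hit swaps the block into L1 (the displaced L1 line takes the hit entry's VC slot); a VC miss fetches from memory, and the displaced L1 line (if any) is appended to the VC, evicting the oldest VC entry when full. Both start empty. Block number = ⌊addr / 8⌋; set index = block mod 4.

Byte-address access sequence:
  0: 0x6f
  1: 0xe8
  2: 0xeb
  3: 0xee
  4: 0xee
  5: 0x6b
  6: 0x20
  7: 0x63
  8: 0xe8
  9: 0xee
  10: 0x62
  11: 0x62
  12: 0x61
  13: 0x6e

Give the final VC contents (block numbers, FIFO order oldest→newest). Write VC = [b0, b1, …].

  [0] addr=0x6f blk=13 s=1: MISS | VC []
  [1] addr=0xe8 blk=29 s=1: MISS | VC [13]
  [2] addr=0xeb blk=29 s=1: L1-HIT | VC [13]
  [3] addr=0xee blk=29 s=1: L1-HIT | VC [13]
  [4] addr=0xee blk=29 s=1: L1-HIT | VC [13]
  [5] addr=0x6b blk=13 s=1: VC-HIT | VC [29]
  [6] addr=0x20 blk=4 s=0: MISS | VC [29]
  [7] addr=0x63 blk=12 s=0: MISS | VC [29, 4]
  [8] addr=0xe8 blk=29 s=1: VC-HIT | VC [13, 4]
  [9] addr=0xee blk=29 s=1: L1-HIT | VC [13, 4]
  [10] addr=0x62 blk=12 s=0: L1-HIT | VC [13, 4]
  [11] addr=0x62 blk=12 s=0: L1-HIT | VC [13, 4]
  [12] addr=0x61 blk=12 s=0: L1-HIT | VC [13, 4]
  [13] addr=0x6e blk=13 s=1: VC-HIT | VC [29, 4]

VC = [29, 4]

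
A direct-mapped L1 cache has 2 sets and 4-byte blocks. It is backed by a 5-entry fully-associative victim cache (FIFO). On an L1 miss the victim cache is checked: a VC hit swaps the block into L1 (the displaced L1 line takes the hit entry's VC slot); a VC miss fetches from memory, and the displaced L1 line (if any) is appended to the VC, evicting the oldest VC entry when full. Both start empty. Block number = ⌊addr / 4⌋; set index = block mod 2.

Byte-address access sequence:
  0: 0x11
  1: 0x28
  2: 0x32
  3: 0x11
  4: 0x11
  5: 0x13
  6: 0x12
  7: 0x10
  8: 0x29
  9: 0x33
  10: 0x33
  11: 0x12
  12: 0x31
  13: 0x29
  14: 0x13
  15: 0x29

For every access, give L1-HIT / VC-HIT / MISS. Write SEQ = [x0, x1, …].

  [0] addr=0x11 blk=4 s=0: MISS | VC []
  [1] addr=0x28 blk=10 s=0: MISS | VC [4]
  [2] addr=0x32 blk=12 s=0: MISS | VC [4, 10]
  [3] addr=0x11 blk=4 s=0: VC-HIT | VC [12, 10]
  [4] addr=0x11 blk=4 s=0: L1-HIT | VC [12, 10]
  [5] addr=0x13 blk=4 s=0: L1-HIT | VC [12, 10]
  [6] addr=0x12 blk=4 s=0: L1-HIT | VC [12, 10]
  [7] addr=0x10 blk=4 s=0: L1-HIT | VC [12, 10]
  [8] addr=0x29 blk=10 s=0: VC-HIT | VC [12, 4]
  [9] addr=0x33 blk=12 s=0: VC-HIT | VC [10, 4]
  [10] addr=0x33 blk=12 s=0: L1-HIT | VC [10, 4]
  [11] addr=0x12 blk=4 s=0: VC-HIT | VC [10, 12]
  [12] addr=0x31 blk=12 s=0: VC-HIT | VC [10, 4]
  [13] addr=0x29 blk=10 s=0: VC-HIT | VC [12, 4]
  [14] addr=0x13 blk=4 s=0: VC-HIT | VC [12, 10]
  [15] addr=0x29 blk=10 s=0: VC-HIT | VC [12, 4]

SEQ = [MISS, MISS, MISS, VC-HIT, L1-HIT, L1-HIT, L1-HIT, L1-HIT, VC-HIT, VC-HIT, L1-HIT, VC-HIT, VC-HIT, VC-HIT, VC-HIT, VC-HIT]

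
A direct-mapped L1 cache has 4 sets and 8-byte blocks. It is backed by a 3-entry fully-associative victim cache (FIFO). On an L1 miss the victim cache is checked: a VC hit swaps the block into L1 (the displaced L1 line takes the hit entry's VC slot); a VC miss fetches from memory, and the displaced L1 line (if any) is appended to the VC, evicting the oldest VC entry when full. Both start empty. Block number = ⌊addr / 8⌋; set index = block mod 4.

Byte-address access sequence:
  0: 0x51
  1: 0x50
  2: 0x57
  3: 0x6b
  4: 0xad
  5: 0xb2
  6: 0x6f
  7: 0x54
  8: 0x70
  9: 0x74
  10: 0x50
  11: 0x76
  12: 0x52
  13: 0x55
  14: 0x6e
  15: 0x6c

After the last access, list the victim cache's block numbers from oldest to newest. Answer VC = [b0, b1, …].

0: 0x51 (blk 10, set 2) → MISS  vc=[]
1: 0x50 (blk 10, set 2) → L1-HIT  vc=[]
2: 0x57 (blk 10, set 2) → L1-HIT  vc=[]
3: 0x6b (blk 13, set 1) → MISS  vc=[]
4: 0xad (blk 21, set 1) → MISS  vc=[13]
5: 0xb2 (blk 22, set 2) → MISS  vc=[13, 10]
6: 0x6f (blk 13, set 1) → VC-HIT  vc=[21, 10]
7: 0x54 (blk 10, set 2) → VC-HIT  vc=[21, 22]
8: 0x70 (blk 14, set 2) → MISS  vc=[21, 22, 10]
9: 0x74 (blk 14, set 2) → L1-HIT  vc=[21, 22, 10]
10: 0x50 (blk 10, set 2) → VC-HIT  vc=[21, 22, 14]
11: 0x76 (blk 14, set 2) → VC-HIT  vc=[21, 22, 10]
12: 0x52 (blk 10, set 2) → VC-HIT  vc=[21, 22, 14]
13: 0x55 (blk 10, set 2) → L1-HIT  vc=[21, 22, 14]
14: 0x6e (blk 13, set 1) → L1-HIT  vc=[21, 22, 14]
15: 0x6c (blk 13, set 1) → L1-HIT  vc=[21, 22, 14]

VC = [21, 22, 14]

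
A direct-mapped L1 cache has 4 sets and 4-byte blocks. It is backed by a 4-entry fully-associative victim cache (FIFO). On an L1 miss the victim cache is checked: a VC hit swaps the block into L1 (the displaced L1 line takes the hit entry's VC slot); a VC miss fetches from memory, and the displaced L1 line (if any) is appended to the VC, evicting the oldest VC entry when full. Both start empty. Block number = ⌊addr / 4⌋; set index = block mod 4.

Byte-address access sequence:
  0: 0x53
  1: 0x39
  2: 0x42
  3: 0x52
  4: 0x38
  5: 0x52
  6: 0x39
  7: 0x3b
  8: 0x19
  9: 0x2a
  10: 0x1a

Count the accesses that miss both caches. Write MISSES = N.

MISSES = 5

  [0] addr=0x53 blk=20 s=0: MISS | VC []
  [1] addr=0x39 blk=14 s=2: MISS | VC []
  [2] addr=0x42 blk=16 s=0: MISS | VC [20]
  [3] addr=0x52 blk=20 s=0: VC-HIT | VC [16]
  [4] addr=0x38 blk=14 s=2: L1-HIT | VC [16]
  [5] addr=0x52 blk=20 s=0: L1-HIT | VC [16]
  [6] addr=0x39 blk=14 s=2: L1-HIT | VC [16]
  [7] addr=0x3b blk=14 s=2: L1-HIT | VC [16]
  [8] addr=0x19 blk=6 s=2: MISS | VC [16, 14]
  [9] addr=0x2a blk=10 s=2: MISS | VC [16, 14, 6]
  [10] addr=0x1a blk=6 s=2: VC-HIT | VC [16, 14, 10]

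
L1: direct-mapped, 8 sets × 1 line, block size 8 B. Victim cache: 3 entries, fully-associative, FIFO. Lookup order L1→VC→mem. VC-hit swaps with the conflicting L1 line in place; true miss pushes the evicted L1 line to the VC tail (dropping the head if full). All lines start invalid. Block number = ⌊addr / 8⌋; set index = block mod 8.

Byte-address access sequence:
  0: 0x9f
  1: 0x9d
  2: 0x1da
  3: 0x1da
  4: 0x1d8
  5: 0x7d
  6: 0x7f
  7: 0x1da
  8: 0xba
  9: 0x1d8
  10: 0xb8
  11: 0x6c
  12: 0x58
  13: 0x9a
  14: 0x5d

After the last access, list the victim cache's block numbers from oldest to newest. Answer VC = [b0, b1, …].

  [0] addr=0x9f blk=19 s=3: MISS | VC []
  [1] addr=0x9d blk=19 s=3: L1-HIT | VC []
  [2] addr=0x1da blk=59 s=3: MISS | VC [19]
  [3] addr=0x1da blk=59 s=3: L1-HIT | VC [19]
  [4] addr=0x1d8 blk=59 s=3: L1-HIT | VC [19]
  [5] addr=0x7d blk=15 s=7: MISS | VC [19]
  [6] addr=0x7f blk=15 s=7: L1-HIT | VC [19]
  [7] addr=0x1da blk=59 s=3: L1-HIT | VC [19]
  [8] addr=0xba blk=23 s=7: MISS | VC [19, 15]
  [9] addr=0x1d8 blk=59 s=3: L1-HIT | VC [19, 15]
  [10] addr=0xb8 blk=23 s=7: L1-HIT | VC [19, 15]
  [11] addr=0x6c blk=13 s=5: MISS | VC [19, 15]
  [12] addr=0x58 blk=11 s=3: MISS | VC [19, 15, 59]
  [13] addr=0x9a blk=19 s=3: VC-HIT | VC [11, 15, 59]
  [14] addr=0x5d blk=11 s=3: VC-HIT | VC [19, 15, 59]

VC = [19, 15, 59]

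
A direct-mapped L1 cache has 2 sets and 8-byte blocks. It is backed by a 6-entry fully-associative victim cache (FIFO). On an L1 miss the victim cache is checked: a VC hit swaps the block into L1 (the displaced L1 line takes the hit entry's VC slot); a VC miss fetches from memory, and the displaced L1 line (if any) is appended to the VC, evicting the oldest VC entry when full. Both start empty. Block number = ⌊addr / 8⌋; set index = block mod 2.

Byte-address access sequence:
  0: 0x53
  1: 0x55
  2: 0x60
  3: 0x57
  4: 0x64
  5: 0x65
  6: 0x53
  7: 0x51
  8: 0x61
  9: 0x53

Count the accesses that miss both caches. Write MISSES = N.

MISSES = 2

#0 0x53→b10/s0 MISS; vc=[]
#1 0x55→b10/s0 L1-HIT; vc=[]
#2 0x60→b12/s0 MISS; vc=[10]
#3 0x57→b10/s0 VC-HIT; vc=[12]
#4 0x64→b12/s0 VC-HIT; vc=[10]
#5 0x65→b12/s0 L1-HIT; vc=[10]
#6 0x53→b10/s0 VC-HIT; vc=[12]
#7 0x51→b10/s0 L1-HIT; vc=[12]
#8 0x61→b12/s0 VC-HIT; vc=[10]
#9 0x53→b10/s0 VC-HIT; vc=[12]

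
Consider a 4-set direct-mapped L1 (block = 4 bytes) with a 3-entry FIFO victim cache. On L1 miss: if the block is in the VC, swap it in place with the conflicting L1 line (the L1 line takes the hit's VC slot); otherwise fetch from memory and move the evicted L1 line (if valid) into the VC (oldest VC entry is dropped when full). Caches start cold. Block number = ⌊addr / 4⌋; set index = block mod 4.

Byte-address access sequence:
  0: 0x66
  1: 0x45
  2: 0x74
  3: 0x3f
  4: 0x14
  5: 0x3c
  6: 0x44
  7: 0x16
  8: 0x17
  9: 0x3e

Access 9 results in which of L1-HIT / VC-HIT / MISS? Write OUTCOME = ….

OUTCOME = L1-HIT

0: 0x66 (blk 25, set 1) → MISS  vc=[]
1: 0x45 (blk 17, set 1) → MISS  vc=[25]
2: 0x74 (blk 29, set 1) → MISS  vc=[25, 17]
3: 0x3f (blk 15, set 3) → MISS  vc=[25, 17]
4: 0x14 (blk 5, set 1) → MISS  vc=[25, 17, 29]
5: 0x3c (blk 15, set 3) → L1-HIT  vc=[25, 17, 29]
6: 0x44 (blk 17, set 1) → VC-HIT  vc=[25, 5, 29]
7: 0x16 (blk 5, set 1) → VC-HIT  vc=[25, 17, 29]
8: 0x17 (blk 5, set 1) → L1-HIT  vc=[25, 17, 29]
9: 0x3e (blk 15, set 3) → L1-HIT  vc=[25, 17, 29]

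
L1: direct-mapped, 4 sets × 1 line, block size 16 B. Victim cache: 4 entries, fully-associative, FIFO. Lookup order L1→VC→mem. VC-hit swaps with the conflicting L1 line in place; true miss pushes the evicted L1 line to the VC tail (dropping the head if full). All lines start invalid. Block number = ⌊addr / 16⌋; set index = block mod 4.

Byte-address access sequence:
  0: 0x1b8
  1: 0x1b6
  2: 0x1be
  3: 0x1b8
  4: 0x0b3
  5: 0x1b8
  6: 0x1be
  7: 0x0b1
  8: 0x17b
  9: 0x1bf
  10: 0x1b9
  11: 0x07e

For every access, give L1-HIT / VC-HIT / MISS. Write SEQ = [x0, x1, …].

SEQ = [MISS, L1-HIT, L1-HIT, L1-HIT, MISS, VC-HIT, L1-HIT, VC-HIT, MISS, VC-HIT, L1-HIT, MISS]

#0 0x1b8→b27/s3 MISS; vc=[]
#1 0x1b6→b27/s3 L1-HIT; vc=[]
#2 0x1be→b27/s3 L1-HIT; vc=[]
#3 0x1b8→b27/s3 L1-HIT; vc=[]
#4 0xb3→b11/s3 MISS; vc=[27]
#5 0x1b8→b27/s3 VC-HIT; vc=[11]
#6 0x1be→b27/s3 L1-HIT; vc=[11]
#7 0xb1→b11/s3 VC-HIT; vc=[27]
#8 0x17b→b23/s3 MISS; vc=[27,11]
#9 0x1bf→b27/s3 VC-HIT; vc=[23,11]
#10 0x1b9→b27/s3 L1-HIT; vc=[23,11]
#11 0x7e→b7/s3 MISS; vc=[23,11,27]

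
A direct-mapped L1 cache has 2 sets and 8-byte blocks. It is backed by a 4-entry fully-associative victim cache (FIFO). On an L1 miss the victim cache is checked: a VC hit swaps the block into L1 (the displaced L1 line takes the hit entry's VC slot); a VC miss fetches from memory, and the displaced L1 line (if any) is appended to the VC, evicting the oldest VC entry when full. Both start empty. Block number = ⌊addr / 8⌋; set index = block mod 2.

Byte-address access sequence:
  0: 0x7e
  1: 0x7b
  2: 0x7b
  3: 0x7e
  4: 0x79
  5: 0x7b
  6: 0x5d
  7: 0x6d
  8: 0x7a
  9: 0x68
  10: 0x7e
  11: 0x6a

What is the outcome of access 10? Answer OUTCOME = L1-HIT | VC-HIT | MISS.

OUTCOME = VC-HIT

  [0] addr=0x7e blk=15 s=1: MISS | VC []
  [1] addr=0x7b blk=15 s=1: L1-HIT | VC []
  [2] addr=0x7b blk=15 s=1: L1-HIT | VC []
  [3] addr=0x7e blk=15 s=1: L1-HIT | VC []
  [4] addr=0x79 blk=15 s=1: L1-HIT | VC []
  [5] addr=0x7b blk=15 s=1: L1-HIT | VC []
  [6] addr=0x5d blk=11 s=1: MISS | VC [15]
  [7] addr=0x6d blk=13 s=1: MISS | VC [15, 11]
  [8] addr=0x7a blk=15 s=1: VC-HIT | VC [13, 11]
  [9] addr=0x68 blk=13 s=1: VC-HIT | VC [15, 11]
  [10] addr=0x7e blk=15 s=1: VC-HIT | VC [13, 11]
  [11] addr=0x6a blk=13 s=1: VC-HIT | VC [15, 11]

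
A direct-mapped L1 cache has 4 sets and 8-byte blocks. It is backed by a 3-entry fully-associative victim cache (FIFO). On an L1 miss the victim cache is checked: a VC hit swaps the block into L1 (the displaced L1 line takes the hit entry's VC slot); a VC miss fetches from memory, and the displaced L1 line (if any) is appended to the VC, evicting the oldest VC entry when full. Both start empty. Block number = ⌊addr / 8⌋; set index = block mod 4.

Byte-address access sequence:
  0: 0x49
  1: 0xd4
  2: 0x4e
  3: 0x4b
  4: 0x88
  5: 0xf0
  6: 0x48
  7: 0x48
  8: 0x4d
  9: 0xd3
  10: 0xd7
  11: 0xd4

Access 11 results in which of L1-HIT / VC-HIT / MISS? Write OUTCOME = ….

OUTCOME = L1-HIT

0: 0x49 (blk 9, set 1) → MISS  vc=[]
1: 0xd4 (blk 26, set 2) → MISS  vc=[]
2: 0x4e (blk 9, set 1) → L1-HIT  vc=[]
3: 0x4b (blk 9, set 1) → L1-HIT  vc=[]
4: 0x88 (blk 17, set 1) → MISS  vc=[9]
5: 0xf0 (blk 30, set 2) → MISS  vc=[9, 26]
6: 0x48 (blk 9, set 1) → VC-HIT  vc=[17, 26]
7: 0x48 (blk 9, set 1) → L1-HIT  vc=[17, 26]
8: 0x4d (blk 9, set 1) → L1-HIT  vc=[17, 26]
9: 0xd3 (blk 26, set 2) → VC-HIT  vc=[17, 30]
10: 0xd7 (blk 26, set 2) → L1-HIT  vc=[17, 30]
11: 0xd4 (blk 26, set 2) → L1-HIT  vc=[17, 30]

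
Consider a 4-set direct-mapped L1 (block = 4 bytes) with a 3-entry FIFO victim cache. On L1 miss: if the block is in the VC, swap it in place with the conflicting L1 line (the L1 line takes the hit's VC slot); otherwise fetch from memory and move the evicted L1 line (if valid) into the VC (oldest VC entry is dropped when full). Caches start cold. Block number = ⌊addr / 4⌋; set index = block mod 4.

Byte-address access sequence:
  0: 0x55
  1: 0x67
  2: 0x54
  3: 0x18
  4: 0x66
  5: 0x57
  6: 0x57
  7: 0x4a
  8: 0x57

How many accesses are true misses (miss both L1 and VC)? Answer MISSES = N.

MISSES = 4

  [0] addr=0x55 blk=21 s=1: MISS | VC []
  [1] addr=0x67 blk=25 s=1: MISS | VC [21]
  [2] addr=0x54 blk=21 s=1: VC-HIT | VC [25]
  [3] addr=0x18 blk=6 s=2: MISS | VC [25]
  [4] addr=0x66 blk=25 s=1: VC-HIT | VC [21]
  [5] addr=0x57 blk=21 s=1: VC-HIT | VC [25]
  [6] addr=0x57 blk=21 s=1: L1-HIT | VC [25]
  [7] addr=0x4a blk=18 s=2: MISS | VC [25, 6]
  [8] addr=0x57 blk=21 s=1: L1-HIT | VC [25, 6]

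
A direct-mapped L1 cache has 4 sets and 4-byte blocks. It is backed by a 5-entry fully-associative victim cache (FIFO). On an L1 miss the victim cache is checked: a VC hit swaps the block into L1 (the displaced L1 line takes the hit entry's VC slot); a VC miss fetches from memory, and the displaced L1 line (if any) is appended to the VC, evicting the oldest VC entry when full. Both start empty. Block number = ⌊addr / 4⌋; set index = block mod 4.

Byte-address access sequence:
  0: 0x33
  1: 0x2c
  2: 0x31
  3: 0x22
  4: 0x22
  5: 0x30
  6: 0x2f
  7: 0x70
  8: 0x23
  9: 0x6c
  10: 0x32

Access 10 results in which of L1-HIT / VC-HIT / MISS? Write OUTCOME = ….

OUTCOME = VC-HIT

#0 0x33→b12/s0 MISS; vc=[]
#1 0x2c→b11/s3 MISS; vc=[]
#2 0x31→b12/s0 L1-HIT; vc=[]
#3 0x22→b8/s0 MISS; vc=[12]
#4 0x22→b8/s0 L1-HIT; vc=[12]
#5 0x30→b12/s0 VC-HIT; vc=[8]
#6 0x2f→b11/s3 L1-HIT; vc=[8]
#7 0x70→b28/s0 MISS; vc=[8,12]
#8 0x23→b8/s0 VC-HIT; vc=[28,12]
#9 0x6c→b27/s3 MISS; vc=[28,12,11]
#10 0x32→b12/s0 VC-HIT; vc=[28,8,11]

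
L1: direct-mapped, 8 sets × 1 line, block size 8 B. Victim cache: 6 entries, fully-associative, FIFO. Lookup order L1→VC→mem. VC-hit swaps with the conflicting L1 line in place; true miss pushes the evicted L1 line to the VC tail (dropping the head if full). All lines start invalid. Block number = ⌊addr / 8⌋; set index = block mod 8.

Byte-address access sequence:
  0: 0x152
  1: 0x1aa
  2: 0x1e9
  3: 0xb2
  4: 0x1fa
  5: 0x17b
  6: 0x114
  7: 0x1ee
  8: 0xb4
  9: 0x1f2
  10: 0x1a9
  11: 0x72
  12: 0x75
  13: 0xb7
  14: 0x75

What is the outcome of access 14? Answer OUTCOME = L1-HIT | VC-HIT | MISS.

0: 0x152 (blk 42, set 2) → MISS  vc=[]
1: 0x1aa (blk 53, set 5) → MISS  vc=[]
2: 0x1e9 (blk 61, set 5) → MISS  vc=[53]
3: 0xb2 (blk 22, set 6) → MISS  vc=[53]
4: 0x1fa (blk 63, set 7) → MISS  vc=[53]
5: 0x17b (blk 47, set 7) → MISS  vc=[53, 63]
6: 0x114 (blk 34, set 2) → MISS  vc=[53, 63, 42]
7: 0x1ee (blk 61, set 5) → L1-HIT  vc=[53, 63, 42]
8: 0xb4 (blk 22, set 6) → L1-HIT  vc=[53, 63, 42]
9: 0x1f2 (blk 62, set 6) → MISS  vc=[53, 63, 42, 22]
10: 0x1a9 (blk 53, set 5) → VC-HIT  vc=[61, 63, 42, 22]
11: 0x72 (blk 14, set 6) → MISS  vc=[61, 63, 42, 22, 62]
12: 0x75 (blk 14, set 6) → L1-HIT  vc=[61, 63, 42, 22, 62]
13: 0xb7 (blk 22, set 6) → VC-HIT  vc=[61, 63, 42, 14, 62]
14: 0x75 (blk 14, set 6) → VC-HIT  vc=[61, 63, 42, 22, 62]

OUTCOME = VC-HIT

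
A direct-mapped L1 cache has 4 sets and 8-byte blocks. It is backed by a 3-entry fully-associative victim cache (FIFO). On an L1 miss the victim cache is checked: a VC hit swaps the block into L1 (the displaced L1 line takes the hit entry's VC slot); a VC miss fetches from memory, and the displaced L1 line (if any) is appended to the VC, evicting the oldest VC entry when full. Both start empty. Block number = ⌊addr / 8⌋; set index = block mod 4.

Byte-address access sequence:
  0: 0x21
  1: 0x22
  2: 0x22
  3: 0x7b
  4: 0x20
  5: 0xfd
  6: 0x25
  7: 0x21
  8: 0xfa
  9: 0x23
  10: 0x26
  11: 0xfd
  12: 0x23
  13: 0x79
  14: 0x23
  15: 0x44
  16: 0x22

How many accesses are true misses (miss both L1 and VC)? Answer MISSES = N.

#0 0x21→b4/s0 MISS; vc=[]
#1 0x22→b4/s0 L1-HIT; vc=[]
#2 0x22→b4/s0 L1-HIT; vc=[]
#3 0x7b→b15/s3 MISS; vc=[]
#4 0x20→b4/s0 L1-HIT; vc=[]
#5 0xfd→b31/s3 MISS; vc=[15]
#6 0x25→b4/s0 L1-HIT; vc=[15]
#7 0x21→b4/s0 L1-HIT; vc=[15]
#8 0xfa→b31/s3 L1-HIT; vc=[15]
#9 0x23→b4/s0 L1-HIT; vc=[15]
#10 0x26→b4/s0 L1-HIT; vc=[15]
#11 0xfd→b31/s3 L1-HIT; vc=[15]
#12 0x23→b4/s0 L1-HIT; vc=[15]
#13 0x79→b15/s3 VC-HIT; vc=[31]
#14 0x23→b4/s0 L1-HIT; vc=[31]
#15 0x44→b8/s0 MISS; vc=[31,4]
#16 0x22→b4/s0 VC-HIT; vc=[31,8]

MISSES = 4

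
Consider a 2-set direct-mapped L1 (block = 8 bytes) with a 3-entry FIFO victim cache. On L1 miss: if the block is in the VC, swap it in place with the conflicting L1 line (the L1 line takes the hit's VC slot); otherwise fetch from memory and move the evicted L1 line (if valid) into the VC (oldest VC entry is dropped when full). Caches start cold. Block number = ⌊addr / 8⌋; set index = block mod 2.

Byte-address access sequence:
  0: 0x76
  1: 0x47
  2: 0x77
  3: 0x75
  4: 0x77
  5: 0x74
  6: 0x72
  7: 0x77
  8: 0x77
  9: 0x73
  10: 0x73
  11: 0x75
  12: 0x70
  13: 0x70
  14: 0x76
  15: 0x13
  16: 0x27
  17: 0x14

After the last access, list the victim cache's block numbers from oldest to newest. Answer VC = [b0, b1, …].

VC = [8, 14, 4]

0: 0x76 (blk 14, set 0) → MISS  vc=[]
1: 0x47 (blk 8, set 0) → MISS  vc=[14]
2: 0x77 (blk 14, set 0) → VC-HIT  vc=[8]
3: 0x75 (blk 14, set 0) → L1-HIT  vc=[8]
4: 0x77 (blk 14, set 0) → L1-HIT  vc=[8]
5: 0x74 (blk 14, set 0) → L1-HIT  vc=[8]
6: 0x72 (blk 14, set 0) → L1-HIT  vc=[8]
7: 0x77 (blk 14, set 0) → L1-HIT  vc=[8]
8: 0x77 (blk 14, set 0) → L1-HIT  vc=[8]
9: 0x73 (blk 14, set 0) → L1-HIT  vc=[8]
10: 0x73 (blk 14, set 0) → L1-HIT  vc=[8]
11: 0x75 (blk 14, set 0) → L1-HIT  vc=[8]
12: 0x70 (blk 14, set 0) → L1-HIT  vc=[8]
13: 0x70 (blk 14, set 0) → L1-HIT  vc=[8]
14: 0x76 (blk 14, set 0) → L1-HIT  vc=[8]
15: 0x13 (blk 2, set 0) → MISS  vc=[8, 14]
16: 0x27 (blk 4, set 0) → MISS  vc=[8, 14, 2]
17: 0x14 (blk 2, set 0) → VC-HIT  vc=[8, 14, 4]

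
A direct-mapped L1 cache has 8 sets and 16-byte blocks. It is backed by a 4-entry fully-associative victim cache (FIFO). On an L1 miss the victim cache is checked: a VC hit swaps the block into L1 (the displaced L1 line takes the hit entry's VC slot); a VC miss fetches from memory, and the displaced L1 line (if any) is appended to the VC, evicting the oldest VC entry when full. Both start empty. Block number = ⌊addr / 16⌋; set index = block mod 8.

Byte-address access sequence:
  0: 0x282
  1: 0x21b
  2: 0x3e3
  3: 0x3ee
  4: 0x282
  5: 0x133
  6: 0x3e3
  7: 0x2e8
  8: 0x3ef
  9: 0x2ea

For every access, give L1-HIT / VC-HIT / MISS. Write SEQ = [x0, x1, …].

0: 0x282 (blk 40, set 0) → MISS  vc=[]
1: 0x21b (blk 33, set 1) → MISS  vc=[]
2: 0x3e3 (blk 62, set 6) → MISS  vc=[]
3: 0x3ee (blk 62, set 6) → L1-HIT  vc=[]
4: 0x282 (blk 40, set 0) → L1-HIT  vc=[]
5: 0x133 (blk 19, set 3) → MISS  vc=[]
6: 0x3e3 (blk 62, set 6) → L1-HIT  vc=[]
7: 0x2e8 (blk 46, set 6) → MISS  vc=[62]
8: 0x3ef (blk 62, set 6) → VC-HIT  vc=[46]
9: 0x2ea (blk 46, set 6) → VC-HIT  vc=[62]

SEQ = [MISS, MISS, MISS, L1-HIT, L1-HIT, MISS, L1-HIT, MISS, VC-HIT, VC-HIT]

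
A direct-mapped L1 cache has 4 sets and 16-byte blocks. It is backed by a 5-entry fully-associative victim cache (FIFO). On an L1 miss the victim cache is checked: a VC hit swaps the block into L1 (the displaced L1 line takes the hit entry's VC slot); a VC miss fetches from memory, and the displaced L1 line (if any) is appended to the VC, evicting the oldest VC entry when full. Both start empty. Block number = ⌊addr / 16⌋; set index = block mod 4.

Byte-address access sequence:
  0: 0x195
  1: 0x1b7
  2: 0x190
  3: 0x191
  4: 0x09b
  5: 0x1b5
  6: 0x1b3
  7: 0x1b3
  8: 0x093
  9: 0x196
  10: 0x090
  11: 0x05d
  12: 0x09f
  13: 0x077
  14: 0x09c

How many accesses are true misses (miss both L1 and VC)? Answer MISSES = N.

  [0] addr=0x195 blk=25 s=1: MISS | VC []
  [1] addr=0x1b7 blk=27 s=3: MISS | VC []
  [2] addr=0x190 blk=25 s=1: L1-HIT | VC []
  [3] addr=0x191 blk=25 s=1: L1-HIT | VC []
  [4] addr=0x9b blk=9 s=1: MISS | VC [25]
  [5] addr=0x1b5 blk=27 s=3: L1-HIT | VC [25]
  [6] addr=0x1b3 blk=27 s=3: L1-HIT | VC [25]
  [7] addr=0x1b3 blk=27 s=3: L1-HIT | VC [25]
  [8] addr=0x93 blk=9 s=1: L1-HIT | VC [25]
  [9] addr=0x196 blk=25 s=1: VC-HIT | VC [9]
  [10] addr=0x90 blk=9 s=1: VC-HIT | VC [25]
  [11] addr=0x5d blk=5 s=1: MISS | VC [25, 9]
  [12] addr=0x9f blk=9 s=1: VC-HIT | VC [25, 5]
  [13] addr=0x77 blk=7 s=3: MISS | VC [25, 5, 27]
  [14] addr=0x9c blk=9 s=1: L1-HIT | VC [25, 5, 27]

MISSES = 5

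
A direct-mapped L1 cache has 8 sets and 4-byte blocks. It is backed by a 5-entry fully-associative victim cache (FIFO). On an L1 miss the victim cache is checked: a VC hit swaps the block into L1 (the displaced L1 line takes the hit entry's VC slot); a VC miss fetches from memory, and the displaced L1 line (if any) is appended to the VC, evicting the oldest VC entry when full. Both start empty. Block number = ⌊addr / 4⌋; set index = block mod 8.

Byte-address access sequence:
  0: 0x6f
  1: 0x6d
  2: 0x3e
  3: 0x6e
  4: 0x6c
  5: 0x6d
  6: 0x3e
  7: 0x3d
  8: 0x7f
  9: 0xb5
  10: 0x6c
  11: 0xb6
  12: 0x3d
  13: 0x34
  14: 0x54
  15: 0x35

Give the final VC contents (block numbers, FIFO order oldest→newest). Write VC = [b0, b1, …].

VC = [31, 45, 21]

#0 0x6f→b27/s3 MISS; vc=[]
#1 0x6d→b27/s3 L1-HIT; vc=[]
#2 0x3e→b15/s7 MISS; vc=[]
#3 0x6e→b27/s3 L1-HIT; vc=[]
#4 0x6c→b27/s3 L1-HIT; vc=[]
#5 0x6d→b27/s3 L1-HIT; vc=[]
#6 0x3e→b15/s7 L1-HIT; vc=[]
#7 0x3d→b15/s7 L1-HIT; vc=[]
#8 0x7f→b31/s7 MISS; vc=[15]
#9 0xb5→b45/s5 MISS; vc=[15]
#10 0x6c→b27/s3 L1-HIT; vc=[15]
#11 0xb6→b45/s5 L1-HIT; vc=[15]
#12 0x3d→b15/s7 VC-HIT; vc=[31]
#13 0x34→b13/s5 MISS; vc=[31,45]
#14 0x54→b21/s5 MISS; vc=[31,45,13]
#15 0x35→b13/s5 VC-HIT; vc=[31,45,21]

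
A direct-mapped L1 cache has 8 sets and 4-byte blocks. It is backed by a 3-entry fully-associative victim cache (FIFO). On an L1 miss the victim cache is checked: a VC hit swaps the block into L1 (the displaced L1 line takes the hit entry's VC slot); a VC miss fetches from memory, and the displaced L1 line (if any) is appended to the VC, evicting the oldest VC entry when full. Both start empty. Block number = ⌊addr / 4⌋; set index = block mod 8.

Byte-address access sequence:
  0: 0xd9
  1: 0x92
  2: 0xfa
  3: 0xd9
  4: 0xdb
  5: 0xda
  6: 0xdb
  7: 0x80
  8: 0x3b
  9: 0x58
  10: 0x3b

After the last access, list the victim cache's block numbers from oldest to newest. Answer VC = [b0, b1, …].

0: 0xd9 (blk 54, set 6) → MISS  vc=[]
1: 0x92 (blk 36, set 4) → MISS  vc=[]
2: 0xfa (blk 62, set 6) → MISS  vc=[54]
3: 0xd9 (blk 54, set 6) → VC-HIT  vc=[62]
4: 0xdb (blk 54, set 6) → L1-HIT  vc=[62]
5: 0xda (blk 54, set 6) → L1-HIT  vc=[62]
6: 0xdb (blk 54, set 6) → L1-HIT  vc=[62]
7: 0x80 (blk 32, set 0) → MISS  vc=[62]
8: 0x3b (blk 14, set 6) → MISS  vc=[62, 54]
9: 0x58 (blk 22, set 6) → MISS  vc=[62, 54, 14]
10: 0x3b (blk 14, set 6) → VC-HIT  vc=[62, 54, 22]

VC = [62, 54, 22]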